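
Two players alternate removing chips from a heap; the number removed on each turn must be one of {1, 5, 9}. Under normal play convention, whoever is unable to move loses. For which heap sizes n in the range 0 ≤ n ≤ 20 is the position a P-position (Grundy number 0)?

0, 2, 4, 6, 8, 10, 12, 14, 16, 18, 20

G(0) = 0
G(1) = mex{0} = 1
G(2) = mex{1} = 0
G(3) = mex{0} = 1
G(4) = mex{1} = 0
G(5) = mex{0,0} = 1
G(6) = mex{1,1} = 0
G(7) = mex{0,0} = 1
G(8) = mex{1,1} = 0
G(9) = mex{0,0,0} = 1
G(10) = mex{1,1,1} = 0
G(11) = mex{0,0,0} = 1
G(12) = mex{1,1,1} = 0
G(13) = mex{0,0,0} = 1
G(14) = mex{1,1,1} = 0
G(15) = mex{0,0,0} = 1
G(16) = mex{1,1,1} = 0
G(17) = mex{0,0,0} = 1
G(18) = mex{1,1,1} = 0
G(19) = mex{0,0,0} = 1
G(20) = mex{1,1,1} = 0
P-positions are exactly the n with G(n) = 0.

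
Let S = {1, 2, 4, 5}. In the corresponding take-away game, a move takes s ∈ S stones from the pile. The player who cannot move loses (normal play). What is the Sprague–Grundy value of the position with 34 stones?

1

n :  0  1  2  3  4  5  6  7  8  9 10 11 12 13 14 15 16 17 18 19 20 21 22 23 24 25 26 27 28 29 30 31 32 33 34
G :  0  1  2  0  1  2  0  1  2  0  1  2  0  1  2  0  1  2  0  1  2  0  1  2  0  1  2  0  1  2  0  1  2  0  1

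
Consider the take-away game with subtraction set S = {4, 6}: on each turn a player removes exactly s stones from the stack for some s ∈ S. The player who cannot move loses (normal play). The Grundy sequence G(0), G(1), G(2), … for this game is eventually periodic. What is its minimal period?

n :  0  1  2  3  4  5  6  7  8  9 10 11 12 13 14 15 16 17 18 19 20 21
G :  0  0  0  0  1  1  1  1  2  2  0  0  0  0  1  1  1  1  2  2  0  0
G(n+10) = G(n) holds for n = 0,…,5 (a full window of length max(S) = 6), so the sequence is purely periodic with period 10.

10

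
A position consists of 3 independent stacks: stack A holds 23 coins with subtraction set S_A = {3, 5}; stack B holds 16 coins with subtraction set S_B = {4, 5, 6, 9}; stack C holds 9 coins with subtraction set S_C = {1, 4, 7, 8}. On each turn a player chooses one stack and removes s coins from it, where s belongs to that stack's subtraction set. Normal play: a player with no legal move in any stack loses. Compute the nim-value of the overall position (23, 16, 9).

0

Stack A, S = {3, 5}:
G(0) = 0
G(1) = mex{} = 0
G(2) = mex{} = 0
G(3) = mex{0} = 1
G(4) = mex{0} = 1
G(5) = mex{0,0} = 1
G(6) = mex{1,0} = 2
G(7) = mex{1,0} = 2
G(8) = mex{1,1} = 0
G(9) = mex{2,1} = 0
G(10) = mex{2,1} = 0
G(11) = mex{0,2} = 1
G(12) = mex{0,2} = 1
G(13) = mex{0,0} = 1
G(14) = mex{1,0} = 2
G(15) = mex{1,0} = 2
G(16) = mex{1,1} = 0
G(17) = mex{2,1} = 0
G(18) = mex{2,1} = 0
G(19) = mex{0,2} = 1
G(20) = mex{0,2} = 1
G(21) = mex{0,0} = 1
G(22) = mex{1,0} = 2
G(23) = mex{1,0} = 2
G_A(23) = 2.
Stack B, S = {4, 5, 6, 9}:
n :  0  1  2  3  4  5  6  7  8  9 10 11 12 13 14 15 16
G :  0  0  0  0  1  1  1  1  2  2  2  2  3  0  0  0  0
G_B(16) = 0.
Stack C, S = {1, 4, 7, 8}:
n : 0 1 2 3 4 5 6 7 8 9
G : 0 1 0 1 2 0 1 2 3 2
G_C(9) = 2.
Combined Grundy value = 2 ⊕ 0 ⊕ 2 = 0.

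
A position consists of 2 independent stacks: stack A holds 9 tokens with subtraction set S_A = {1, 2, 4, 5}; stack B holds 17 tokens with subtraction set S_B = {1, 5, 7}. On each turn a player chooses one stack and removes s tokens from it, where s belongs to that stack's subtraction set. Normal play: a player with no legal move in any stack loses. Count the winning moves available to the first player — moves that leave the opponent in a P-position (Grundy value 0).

Stack A, S = {1, 2, 4, 5}:
n : 0 1 2 3 4 5 6 7 8 9
G : 0 1 2 0 1 2 0 1 2 0
G_A(9) = 0.
Stack B, S = {1, 5, 7}:
G(0) = 0
G(1) = mex{0} = 1
G(2) = mex{1} = 0
G(3) = mex{0} = 1
G(4) = mex{1} = 0
G(5) = mex{0,0} = 1
G(6) = mex{1,1} = 0
G(7) = mex{0,0,0} = 1
G(8) = mex{1,1,1} = 0
G(9) = mex{0,0,0} = 1
G(10) = mex{1,1,1} = 0
G(11) = mex{0,0,0} = 1
G(12) = mex{1,1,1} = 0
G(13) = mex{0,0,0} = 1
G(14) = mex{1,1,1} = 0
G(15) = mex{0,0,0} = 1
G(16) = mex{1,1,1} = 0
G(17) = mex{0,0,0} = 1
G_B(17) = 1.
Combined Grundy value = 0 ⊕ 1 = 1.
A winning move leaves total XOR = 0, i.e. changes one component's Grundy value g to g ⊕ X where X is the current total.
Stack A: need g' = 0⊕1 = 1. Options: 9−1→G=2, 9−2→G=1, 9−4→G=2, 9−5→G=1. Hits: 2.
Stack B: need g' = 1⊕1 = 0. Options: 17−1→G=0, 17−5→G=0, 17−7→G=0. Hits: 3.

5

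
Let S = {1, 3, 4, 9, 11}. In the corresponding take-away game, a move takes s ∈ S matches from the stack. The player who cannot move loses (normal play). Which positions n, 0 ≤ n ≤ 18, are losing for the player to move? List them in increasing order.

0, 2, 7, 12, 14

G(0) = 0
G(1) = mex{0} = 1
G(2) = mex{1} = 0
G(3) = mex{0,0} = 1
G(4) = mex{1,1,0} = 2
G(5) = mex{2,0,1} = 3
G(6) = mex{3,1,0} = 2
G(7) = mex{2,2,1} = 0
G(8) = mex{0,3,2} = 1
G(9) = mex{1,2,3,0} = 4
G(10) = mex{4,0,2,1} = 3
G(11) = mex{3,1,0,0,0} = 2
G(12) = mex{2,4,1,1,1} = 0
G(13) = mex{0,3,4,2,0} = 1
G(14) = mex{1,2,3,3,1} = 0
G(15) = mex{0,0,2,2,2} = 1
G(16) = mex{1,1,0,0,3} = 2
G(17) = mex{2,0,1,1,2} = 3
G(18) = mex{3,1,0,4,0} = 2
P-positions are exactly the n with G(n) = 0.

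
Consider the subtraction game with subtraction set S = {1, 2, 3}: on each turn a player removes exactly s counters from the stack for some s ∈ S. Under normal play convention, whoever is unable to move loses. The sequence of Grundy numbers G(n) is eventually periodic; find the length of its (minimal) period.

G(0) = 0
G(1) = mex{0} = 1
G(2) = mex{1,0} = 2
G(3) = mex{2,1,0} = 3
G(4) = mex{3,2,1} = 0
G(5) = mex{0,3,2} = 1
G(6) = mex{1,0,3} = 2
G(7) = mex{2,1,0} = 3
G(8) = mex{3,2,1} = 0
G(9) = mex{0,3,2} = 1
G(10) = mex{1,0,3} = 2
G(11) = mex{2,1,0} = 3
G(12) = mex{3,2,1} = 0
G(13) = mex{0,3,2} = 1
G(14) = mex{1,0,3} = 2
G(n+4) = G(n) holds for n = 0,…,2 (a full window of length max(S) = 3), so the sequence is purely periodic with period 4.

4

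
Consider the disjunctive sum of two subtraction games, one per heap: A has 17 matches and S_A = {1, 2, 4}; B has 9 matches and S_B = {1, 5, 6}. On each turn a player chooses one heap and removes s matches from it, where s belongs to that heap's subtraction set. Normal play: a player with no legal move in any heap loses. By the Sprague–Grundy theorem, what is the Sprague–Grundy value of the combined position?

1

Heap A, S = {1, 2, 4}:
n :  0  1  2  3  4  5  6  7  8  9 10 11 12 13 14 15 16 17
G :  0  1  2  0  1  2  0  1  2  0  1  2  0  1  2  0  1  2
G_A(17) = 2.
Heap B, S = {1, 5, 6}:
G(0) = 0
G(1) = mex{0} = 1
G(2) = mex{1} = 0
G(3) = mex{0} = 1
G(4) = mex{1} = 0
G(5) = mex{0,0} = 1
G(6) = mex{1,1,0} = 2
G(7) = mex{2,0,1} = 3
G(8) = mex{3,1,0} = 2
G(9) = mex{2,0,1} = 3
G_B(9) = 3.
Combined Grundy value = 2 ⊕ 3 = 1.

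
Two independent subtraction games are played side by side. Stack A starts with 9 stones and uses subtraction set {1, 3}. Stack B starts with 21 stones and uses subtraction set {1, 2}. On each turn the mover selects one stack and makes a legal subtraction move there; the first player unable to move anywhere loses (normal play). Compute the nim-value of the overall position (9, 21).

1

Stack A, S = {1, 3}:
n : 0 1 2 3 4 5 6 7 8 9
G : 0 1 0 1 0 1 0 1 0 1
G_A(9) = 1.
Stack B, S = {1, 2}:
n :  0  1  2  3  4  5  6  7  8  9 10 11 12 13 14 15 16 17 18 19 20 21
G :  0  1  2  0  1  2  0  1  2  0  1  2  0  1  2  0  1  2  0  1  2  0
G_B(21) = 0.
Combined Grundy value = 1 ⊕ 0 = 1.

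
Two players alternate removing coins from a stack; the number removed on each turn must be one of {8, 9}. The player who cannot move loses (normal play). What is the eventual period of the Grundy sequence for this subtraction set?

n :  0  1  2  3  4  5  6  7  8  9 10 11 12 13 14 15 16 17 18 19 20 21 22 23 24 25 26 27 28 29 30 31 32 33 34 35
G :  0  0  0  0  0  0  0  0  1  1  1  1  1  1  1  1  2  0  0  0  0  0  0  0  0  1  1  1  1  1  1  1  1  2  0  0
G(n+17) = G(n) holds for n = 0,…,8 (a full window of length max(S) = 9), so the sequence is purely periodic with period 17.

17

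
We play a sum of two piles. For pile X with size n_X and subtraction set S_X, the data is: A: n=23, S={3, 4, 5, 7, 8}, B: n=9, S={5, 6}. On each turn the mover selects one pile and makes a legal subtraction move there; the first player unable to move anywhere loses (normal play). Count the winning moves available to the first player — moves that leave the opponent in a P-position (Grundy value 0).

4

Pile A, S = {3, 4, 5, 7, 8}:
G(0) = 0
G(1) = mex{} = 0
G(2) = mex{} = 0
G(3) = mex{0} = 1
G(4) = mex{0,0} = 1
G(5) = mex{0,0,0} = 1
G(6) = mex{1,0,0} = 2
G(7) = mex{1,1,0,0} = 2
G(8) = mex{1,1,1,0,0} = 2
G(9) = mex{2,1,1,0,0} = 3
G(10) = mex{2,2,1,1,0} = 3
G(11) = mex{2,2,2,1,1} = 0
G(12) = mex{3,2,2,1,1} = 0
G(13) = mex{3,3,2,2,1} = 0
G(14) = mex{0,3,3,2,2} = 1
G(15) = mex{0,0,3,2,2} = 1
G(16) = mex{0,0,0,3,2} = 1
G(17) = mex{1,0,0,3,3} = 2
G(18) = mex{1,1,0,0,3} = 2
G(19) = mex{1,1,1,0,0} = 2
G(20) = mex{2,1,1,0,0} = 3
G(21) = mex{2,2,1,1,0} = 3
G(22) = mex{2,2,2,1,1} = 0
G(23) = mex{3,2,2,1,1} = 0
G_A(23) = 0.
Pile B, S = {5, 6}:
n : 0 1 2 3 4 5 6 7 8 9
G : 0 0 0 0 0 1 1 1 1 1
G_B(9) = 1.
Combined Grundy value = 0 ⊕ 1 = 1.
A winning move leaves total XOR = 0, i.e. changes one component's Grundy value g to g ⊕ X where X is the current total.
Pile A: need g' = 0⊕1 = 1. Options: 23−3→G=3, 23−4→G=2, 23−5→G=2, 23−7→G=1, 23−8→G=1. Hits: 2.
Pile B: need g' = 1⊕1 = 0. Options: 9−5→G=0, 9−6→G=0. Hits: 2.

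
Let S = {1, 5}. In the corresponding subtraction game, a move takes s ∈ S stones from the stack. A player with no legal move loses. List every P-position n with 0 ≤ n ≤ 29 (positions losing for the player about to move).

0, 2, 4, 6, 8, 10, 12, 14, 16, 18, 20, 22, 24, 26, 28

G(0) = 0
G(1) = mex{0} = 1
G(2) = mex{1} = 0
G(3) = mex{0} = 1
G(4) = mex{1} = 0
G(5) = mex{0,0} = 1
G(6) = mex{1,1} = 0
G(7) = mex{0,0} = 1
G(8) = mex{1,1} = 0
G(9) = mex{0,0} = 1
G(10) = mex{1,1} = 0
G(11) = mex{0,0} = 1
G(12) = mex{1,1} = 0
G(13) = mex{0,0} = 1
G(14) = mex{1,1} = 0
G(15) = mex{0,0} = 1
G(16) = mex{1,1} = 0
G(17) = mex{0,0} = 1
G(18) = mex{1,1} = 0
G(19) = mex{0,0} = 1
G(20) = mex{1,1} = 0
G(21) = mex{0,0} = 1
G(22) = mex{1,1} = 0
G(23) = mex{0,0} = 1
G(24) = mex{1,1} = 0
G(25) = mex{0,0} = 1
G(26) = mex{1,1} = 0
G(27) = mex{0,0} = 1
G(28) = mex{1,1} = 0
G(29) = mex{0,0} = 1
P-positions are exactly the n with G(n) = 0.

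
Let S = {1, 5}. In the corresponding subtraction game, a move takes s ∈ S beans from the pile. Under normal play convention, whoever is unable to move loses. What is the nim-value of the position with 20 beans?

G(0) = 0
G(1) = mex{0} = 1
G(2) = mex{1} = 0
G(3) = mex{0} = 1
G(4) = mex{1} = 0
G(5) = mex{0,0} = 1
G(6) = mex{1,1} = 0
G(7) = mex{0,0} = 1
G(8) = mex{1,1} = 0
G(9) = mex{0,0} = 1
G(10) = mex{1,1} = 0
G(11) = mex{0,0} = 1
G(12) = mex{1,1} = 0
G(13) = mex{0,0} = 1
G(14) = mex{1,1} = 0
G(15) = mex{0,0} = 1
G(16) = mex{1,1} = 0
G(17) = mex{0,0} = 1
G(18) = mex{1,1} = 0
G(19) = mex{0,0} = 1
G(20) = mex{1,1} = 0

0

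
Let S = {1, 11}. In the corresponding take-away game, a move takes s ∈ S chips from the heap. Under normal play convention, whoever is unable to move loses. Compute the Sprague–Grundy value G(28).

0

n :  0  1  2  3  4  5  6  7  8  9 10 11 12 13 14 15 16 17 18 19 20 21 22 23 24 25 26 27 28
G :  0  1  0  1  0  1  0  1  0  1  0  1  0  1  0  1  0  1  0  1  0  1  0  1  0  1  0  1  0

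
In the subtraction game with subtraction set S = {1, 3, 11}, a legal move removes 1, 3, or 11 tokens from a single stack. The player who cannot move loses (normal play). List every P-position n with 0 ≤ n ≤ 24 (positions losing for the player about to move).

n :  0  1  2  3  4  5  6  7  8  9 10 11 12 13 14 15 16 17 18 19 20 21 22 23 24
G :  0  1  0  1  0  1  0  1  0  1  0  1  0  1  0  1  0  1  0  1  0  1  0  1  0
P-positions are exactly the n with G(n) = 0.

0, 2, 4, 6, 8, 10, 12, 14, 16, 18, 20, 22, 24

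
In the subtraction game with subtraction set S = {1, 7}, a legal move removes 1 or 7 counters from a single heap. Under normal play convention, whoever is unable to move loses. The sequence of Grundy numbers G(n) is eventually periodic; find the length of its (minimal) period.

n :  0  1  2  3  4  5  6  7  8  9 10 11 12 13 14
G :  0  1  0  1  0  1  0  1  0  1  0  1  0  1  0
G(n+2) = G(n) holds for n = 0,…,6 (a full window of length max(S) = 7), so the sequence is purely periodic with period 2.

2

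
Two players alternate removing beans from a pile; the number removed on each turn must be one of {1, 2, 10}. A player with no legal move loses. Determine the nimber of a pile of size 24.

G(0) = 0
G(1) = mex{0} = 1
G(2) = mex{1,0} = 2
G(3) = mex{2,1} = 0
G(4) = mex{0,2} = 1
G(5) = mex{1,0} = 2
G(6) = mex{2,1} = 0
G(7) = mex{0,2} = 1
G(8) = mex{1,0} = 2
G(9) = mex{2,1} = 0
G(10) = mex{0,2,0} = 1
G(11) = mex{1,0,1} = 2
G(12) = mex{2,1,2} = 0
G(13) = mex{0,2,0} = 1
G(14) = mex{1,0,1} = 2
G(15) = mex{2,1,2} = 0
G(16) = mex{0,2,0} = 1
G(17) = mex{1,0,1} = 2
G(18) = mex{2,1,2} = 0
G(19) = mex{0,2,0} = 1
G(20) = mex{1,0,1} = 2
G(21) = mex{2,1,2} = 0
G(22) = mex{0,2,0} = 1
G(23) = mex{1,0,1} = 2
G(24) = mex{2,1,2} = 0

0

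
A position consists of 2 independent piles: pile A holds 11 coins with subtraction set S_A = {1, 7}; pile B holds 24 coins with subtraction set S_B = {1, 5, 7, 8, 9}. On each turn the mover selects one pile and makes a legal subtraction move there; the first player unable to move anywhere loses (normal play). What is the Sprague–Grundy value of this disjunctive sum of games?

Pile A, S = {1, 7}:
n :  0  1  2  3  4  5  6  7  8  9 10 11
G :  0  1  0  1  0  1  0  1  0  1  0  1
G_A(11) = 1.
Pile B, S = {1, 5, 7, 8, 9}:
n :  0  1  2  3  4  5  6  7  8  9 10 11 12 13 14 15 16 17 18 19 20 21 22 23 24
G :  0  1  0  1  0  1  0  1  2  3  2  3  2  3  2  3  0  1  0  1  0  1  0  1  2
G_B(24) = 2.
Combined Grundy value = 1 ⊕ 2 = 3.

3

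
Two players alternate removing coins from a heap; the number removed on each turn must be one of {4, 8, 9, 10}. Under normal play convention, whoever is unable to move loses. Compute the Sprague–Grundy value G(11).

n :  0  1  2  3  4  5  6  7  8  9 10 11
G :  0  0  0  0  1  1  1  1  2  2  2  2

2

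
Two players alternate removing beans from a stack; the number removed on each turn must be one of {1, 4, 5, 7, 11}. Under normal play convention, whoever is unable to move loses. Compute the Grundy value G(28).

G(0) = 0
G(1) = mex{0} = 1
G(2) = mex{1} = 0
G(3) = mex{0} = 1
G(4) = mex{1,0} = 2
G(5) = mex{2,1,0} = 3
G(6) = mex{3,0,1} = 2
G(7) = mex{2,1,0,0} = 3
G(8) = mex{3,2,1,1} = 0
G(9) = mex{0,3,2,0} = 1
G(10) = mex{1,2,3,1} = 0
G(11) = mex{0,3,2,2,0} = 1
G(12) = mex{1,0,3,3,1} = 2
G(13) = mex{2,1,0,2,0} = 3
G(14) = mex{3,0,1,3,1} = 2
G(15) = mex{2,1,0,0,2} = 3
G(16) = mex{3,2,1,1,3} = 0
G(17) = mex{0,3,2,0,2} = 1
G(18) = mex{1,2,3,1,3} = 0
G(19) = mex{0,3,2,2,0} = 1
G(20) = mex{1,0,3,3,1} = 2
G(21) = mex{2,1,0,2,0} = 3
G(22) = mex{3,0,1,3,1} = 2
G(23) = mex{2,1,0,0,2} = 3
G(24) = mex{3,2,1,1,3} = 0
G(25) = mex{0,3,2,0,2} = 1
G(26) = mex{1,2,3,1,3} = 0
G(27) = mex{0,3,2,2,0} = 1
G(28) = mex{1,0,3,3,1} = 2

2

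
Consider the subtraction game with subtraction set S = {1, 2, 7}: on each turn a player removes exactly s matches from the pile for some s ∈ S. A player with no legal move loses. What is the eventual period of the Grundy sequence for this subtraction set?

3

G(0) = 0
G(1) = mex{0} = 1
G(2) = mex{1,0} = 2
G(3) = mex{2,1} = 0
G(4) = mex{0,2} = 1
G(5) = mex{1,0} = 2
G(6) = mex{2,1} = 0
G(7) = mex{0,2,0} = 1
G(8) = mex{1,0,1} = 2
G(9) = mex{2,1,2} = 0
G(10) = mex{0,2,0} = 1
G(11) = mex{1,0,1} = 2
G(12) = mex{2,1,2} = 0
G(13) = mex{0,2,0} = 1
G(14) = mex{1,0,1} = 2
G(n+3) = G(n) holds for n = 0,…,6 (a full window of length max(S) = 7), so the sequence is purely periodic with period 3.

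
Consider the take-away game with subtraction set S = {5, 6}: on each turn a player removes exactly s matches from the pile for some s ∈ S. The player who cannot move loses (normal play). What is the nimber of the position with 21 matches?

2

G(0) = 0
G(1) = mex{} = 0
G(2) = mex{} = 0
G(3) = mex{} = 0
G(4) = mex{} = 0
G(5) = mex{0} = 1
G(6) = mex{0,0} = 1
G(7) = mex{0,0} = 1
G(8) = mex{0,0} = 1
G(9) = mex{0,0} = 1
G(10) = mex{1,0} = 2
G(11) = mex{1,1} = 0
G(12) = mex{1,1} = 0
G(13) = mex{1,1} = 0
G(14) = mex{1,1} = 0
G(15) = mex{2,1} = 0
G(16) = mex{0,2} = 1
G(17) = mex{0,0} = 1
G(18) = mex{0,0} = 1
G(19) = mex{0,0} = 1
G(20) = mex{0,0} = 1
G(21) = mex{1,0} = 2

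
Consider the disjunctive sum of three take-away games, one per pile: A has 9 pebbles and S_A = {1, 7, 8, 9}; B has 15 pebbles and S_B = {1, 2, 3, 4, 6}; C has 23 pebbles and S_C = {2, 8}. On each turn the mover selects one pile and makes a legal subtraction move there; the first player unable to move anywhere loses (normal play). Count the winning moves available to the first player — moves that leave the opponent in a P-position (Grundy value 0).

Pile A, S = {1, 7, 8, 9}:
G(0) = 0
G(1) = mex{0} = 1
G(2) = mex{1} = 0
G(3) = mex{0} = 1
G(4) = mex{1} = 0
G(5) = mex{0} = 1
G(6) = mex{1} = 0
G(7) = mex{0,0} = 1
G(8) = mex{1,1,0} = 2
G(9) = mex{2,0,1,0} = 3
G_A(9) = 3.
Pile B, S = {1, 2, 3, 4, 6}:
G(0) = 0
G(1) = mex{0} = 1
G(2) = mex{1,0} = 2
G(3) = mex{2,1,0} = 3
G(4) = mex{3,2,1,0} = 4
G(5) = mex{4,3,2,1} = 0
G(6) = mex{0,4,3,2,0} = 1
G(7) = mex{1,0,4,3,1} = 2
G(8) = mex{2,1,0,4,2} = 3
G(9) = mex{3,2,1,0,3} = 4
G(10) = mex{4,3,2,1,4} = 0
G(11) = mex{0,4,3,2,0} = 1
G(12) = mex{1,0,4,3,1} = 2
G(13) = mex{2,1,0,4,2} = 3
G(14) = mex{3,2,1,0,3} = 4
G(15) = mex{4,3,2,1,4} = 0
G_B(15) = 0.
Pile C, S = {2, 8}:
G(0) = 0
G(1) = mex{} = 0
G(2) = mex{0} = 1
G(3) = mex{0} = 1
G(4) = mex{1} = 0
G(5) = mex{1} = 0
G(6) = mex{0} = 1
G(7) = mex{0} = 1
G(8) = mex{1,0} = 2
G(9) = mex{1,0} = 2
G(10) = mex{2,1} = 0
G(11) = mex{2,1} = 0
G(12) = mex{0,0} = 1
G(13) = mex{0,0} = 1
G(14) = mex{1,1} = 0
G(15) = mex{1,1} = 0
G(16) = mex{0,2} = 1
G(17) = mex{0,2} = 1
G(18) = mex{1,0} = 2
G(19) = mex{1,0} = 2
G(20) = mex{2,1} = 0
G(21) = mex{2,1} = 0
G(22) = mex{0,0} = 1
G(23) = mex{0,0} = 1
G_C(23) = 1.
Combined Grundy value = 3 ⊕ 0 ⊕ 1 = 2.
A winning move leaves total XOR = 0, i.e. changes one component's Grundy value g to g ⊕ X where X is the current total.
Pile A: need g' = 3⊕2 = 1. Options: 9−1→G=2, 9−7→G=0, 9−8→G=1, 9−9→G=0. Hits: 1.
Pile B: need g' = 0⊕2 = 2. Options: 15−1→G=4, 15−2→G=3, 15−3→G=2, 15−4→G=1, 15−6→G=4. Hits: 1.
Pile C: need g' = 1⊕2 = 3. Options: 23−2→G=0, 23−8→G=0. Hits: 0.

2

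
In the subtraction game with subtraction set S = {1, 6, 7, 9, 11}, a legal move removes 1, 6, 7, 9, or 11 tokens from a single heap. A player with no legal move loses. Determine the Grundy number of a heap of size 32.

2

n :  0  1  2  3  4  5  6  7  8  9 10 11 12 13 14 15 16 17 18 19 20 21 22 23 24 25 26 27 28 29 30 31 32
G :  0  1  0  1  0  1  2  3  2  3  2  3  0  1  0  1  0  1  2  3  2  3  2  3  0  1  0  1  0  1  2  3  2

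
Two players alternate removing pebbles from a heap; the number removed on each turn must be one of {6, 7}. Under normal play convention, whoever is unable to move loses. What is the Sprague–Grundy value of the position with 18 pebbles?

0

n :  0  1  2  3  4  5  6  7  8  9 10 11 12 13 14 15 16 17 18
G :  0  0  0  0  0  0  1  1  1  1  1  1  2  0  0  0  0  0  0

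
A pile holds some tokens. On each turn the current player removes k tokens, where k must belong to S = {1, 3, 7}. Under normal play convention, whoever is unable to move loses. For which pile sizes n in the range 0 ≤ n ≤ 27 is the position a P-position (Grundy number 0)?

G(0) = 0
G(1) = mex{0} = 1
G(2) = mex{1} = 0
G(3) = mex{0,0} = 1
G(4) = mex{1,1} = 0
G(5) = mex{0,0} = 1
G(6) = mex{1,1} = 0
G(7) = mex{0,0,0} = 1
G(8) = mex{1,1,1} = 0
G(9) = mex{0,0,0} = 1
G(10) = mex{1,1,1} = 0
G(11) = mex{0,0,0} = 1
G(12) = mex{1,1,1} = 0
G(13) = mex{0,0,0} = 1
G(14) = mex{1,1,1} = 0
G(15) = mex{0,0,0} = 1
G(16) = mex{1,1,1} = 0
G(17) = mex{0,0,0} = 1
G(18) = mex{1,1,1} = 0
G(19) = mex{0,0,0} = 1
G(20) = mex{1,1,1} = 0
G(21) = mex{0,0,0} = 1
G(22) = mex{1,1,1} = 0
G(23) = mex{0,0,0} = 1
G(24) = mex{1,1,1} = 0
G(25) = mex{0,0,0} = 1
G(26) = mex{1,1,1} = 0
G(27) = mex{0,0,0} = 1
P-positions are exactly the n with G(n) = 0.

0, 2, 4, 6, 8, 10, 12, 14, 16, 18, 20, 22, 24, 26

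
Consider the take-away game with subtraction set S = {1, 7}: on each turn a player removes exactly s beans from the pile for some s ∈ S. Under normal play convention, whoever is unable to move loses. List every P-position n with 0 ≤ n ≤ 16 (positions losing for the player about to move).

n :  0  1  2  3  4  5  6  7  8  9 10 11 12 13 14 15 16
G :  0  1  0  1  0  1  0  1  0  1  0  1  0  1  0  1  0
P-positions are exactly the n with G(n) = 0.

0, 2, 4, 6, 8, 10, 12, 14, 16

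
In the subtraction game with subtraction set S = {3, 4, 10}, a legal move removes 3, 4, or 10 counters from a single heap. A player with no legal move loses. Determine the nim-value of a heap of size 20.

n :  0  1  2  3  4  5  6  7  8  9 10 11 12 13 14 15 16 17 18 19 20
G :  0  0  0  1  1  1  2  0  0  0  1  1  1  2  0  0  0  1  1  1  2

2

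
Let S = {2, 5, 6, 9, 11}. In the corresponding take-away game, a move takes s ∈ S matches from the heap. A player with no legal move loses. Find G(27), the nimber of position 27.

2

G(0) = 0
G(1) = mex{} = 0
G(2) = mex{0} = 1
G(3) = mex{0} = 1
G(4) = mex{1} = 0
G(5) = mex{1,0} = 2
G(6) = mex{0,0,0} = 1
G(7) = mex{2,1,0} = 3
G(8) = mex{1,1,1} = 0
G(9) = mex{3,0,1,0} = 2
G(10) = mex{0,2,0,0} = 1
G(11) = mex{2,1,2,1,0} = 3
G(12) = mex{1,3,1,1,0} = 2
G(13) = mex{3,0,3,0,1} = 2
G(14) = mex{2,2,0,2,1} = 3
G(15) = mex{2,1,2,1,0} = 3
G(16) = mex{3,3,1,3,2} = 0
G(17) = mex{3,2,3,0,1} = 4
G(18) = mex{0,2,2,2,3} = 1
G(19) = mex{4,3,2,1,0} = 5
G(20) = mex{1,3,3,3,2} = 0
G(21) = mex{5,0,3,2,1} = 4
G(22) = mex{0,4,0,2,3} = 1
G(23) = mex{4,1,4,3,2} = 0
G(24) = mex{1,5,1,3,2} = 0
G(25) = mex{0,0,5,0,3} = 1
G(26) = mex{0,4,0,4,3} = 1
G(27) = mex{1,1,4,1,0} = 2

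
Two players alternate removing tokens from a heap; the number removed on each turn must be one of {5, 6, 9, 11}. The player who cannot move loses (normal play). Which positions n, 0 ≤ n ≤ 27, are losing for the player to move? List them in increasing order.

0, 1, 2, 3, 4, 16, 17, 18, 19, 20

G(0) = 0
G(1) = mex{} = 0
G(2) = mex{} = 0
G(3) = mex{} = 0
G(4) = mex{} = 0
G(5) = mex{0} = 1
G(6) = mex{0,0} = 1
G(7) = mex{0,0} = 1
G(8) = mex{0,0} = 1
G(9) = mex{0,0,0} = 1
G(10) = mex{1,0,0} = 2
G(11) = mex{1,1,0,0} = 2
G(12) = mex{1,1,0,0} = 2
G(13) = mex{1,1,0,0} = 2
G(14) = mex{1,1,1,0} = 2
G(15) = mex{2,1,1,0} = 3
G(16) = mex{2,2,1,1} = 0
G(17) = mex{2,2,1,1} = 0
G(18) = mex{2,2,1,1} = 0
G(19) = mex{2,2,2,1} = 0
G(20) = mex{3,2,2,1} = 0
G(21) = mex{0,3,2,2} = 1
G(22) = mex{0,0,2,2} = 1
G(23) = mex{0,0,2,2} = 1
G(24) = mex{0,0,3,2} = 1
G(25) = mex{0,0,0,2} = 1
G(26) = mex{1,0,0,3} = 2
G(27) = mex{1,1,0,0} = 2
P-positions are exactly the n with G(n) = 0.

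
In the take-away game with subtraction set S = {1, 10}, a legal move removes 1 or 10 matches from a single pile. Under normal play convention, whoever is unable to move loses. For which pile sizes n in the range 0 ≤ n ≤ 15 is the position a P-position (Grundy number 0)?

n :  0  1  2  3  4  5  6  7  8  9 10 11 12 13 14 15
G :  0  1  0  1  0  1  0  1  0  1  2  0  1  0  1  0
P-positions are exactly the n with G(n) = 0.

0, 2, 4, 6, 8, 11, 13, 15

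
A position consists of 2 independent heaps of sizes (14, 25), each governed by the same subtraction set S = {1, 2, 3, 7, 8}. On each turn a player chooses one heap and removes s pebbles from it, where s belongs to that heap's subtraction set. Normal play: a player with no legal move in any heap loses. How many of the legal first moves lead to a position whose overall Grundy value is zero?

3

All heaps use S = {1, 2, 3, 7, 8}:
G(0) = 0
G(1) = mex{0} = 1
G(2) = mex{1,0} = 2
G(3) = mex{2,1,0} = 3
G(4) = mex{3,2,1} = 0
G(5) = mex{0,3,2} = 1
G(6) = mex{1,0,3} = 2
G(7) = mex{2,1,0,0} = 3
G(8) = mex{3,2,1,1,0} = 4
G(9) = mex{4,3,2,2,1} = 0
G(10) = mex{0,4,3,3,2} = 1
G(11) = mex{1,0,4,0,3} = 2
G(12) = mex{2,1,0,1,0} = 3
G(13) = mex{3,2,1,2,1} = 0
G(14) = mex{0,3,2,3,2} = 1
G(15) = mex{1,0,3,4,3} = 2
G(16) = mex{2,1,0,0,4} = 3
G(17) = mex{3,2,1,1,0} = 4
G(18) = mex{4,3,2,2,1} = 0
G(19) = mex{0,4,3,3,2} = 1
G(20) = mex{1,0,4,0,3} = 2
G(21) = mex{2,1,0,1,0} = 3
G(22) = mex{3,2,1,2,1} = 0
G(23) = mex{0,3,2,3,2} = 1
G(24) = mex{1,0,3,4,3} = 2
G(25) = mex{2,1,0,0,4} = 3
Heap A: G(14) = 1.
Heap B: G(25) = 3.
Combined Grundy value = 1 ⊕ 3 = 2.
A winning move leaves total XOR = 0, i.e. changes one component's Grundy value g to g ⊕ X where X is the current total.
Heap A: need g' = 1⊕2 = 3. Options: 14−1→G=0, 14−2→G=3, 14−3→G=2, 14−7→G=3, 14−8→G=2. Hits: 2.
Heap B: need g' = 3⊕2 = 1. Options: 25−1→G=2, 25−2→G=1, 25−3→G=0, 25−7→G=0, 25−8→G=4. Hits: 1.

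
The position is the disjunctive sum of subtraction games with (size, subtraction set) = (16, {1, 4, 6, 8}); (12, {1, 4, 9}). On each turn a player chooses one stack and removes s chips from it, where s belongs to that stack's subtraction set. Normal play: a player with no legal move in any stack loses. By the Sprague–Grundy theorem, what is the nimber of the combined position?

2

Stack A, S = {1, 4, 6, 8}:
n :  0  1  2  3  4  5  6  7  8  9 10 11 12 13 14 15 16
G :  0  1  0  1  2  0  1  0  1  2  3  2  0  1  0  1  2
G_A(16) = 2.
Stack B, S = {1, 4, 9}:
n :  0  1  2  3  4  5  6  7  8  9 10 11 12
G :  0  1  0  1  2  0  1  0  1  2  0  1  0
G_B(12) = 0.
Combined Grundy value = 2 ⊕ 0 = 2.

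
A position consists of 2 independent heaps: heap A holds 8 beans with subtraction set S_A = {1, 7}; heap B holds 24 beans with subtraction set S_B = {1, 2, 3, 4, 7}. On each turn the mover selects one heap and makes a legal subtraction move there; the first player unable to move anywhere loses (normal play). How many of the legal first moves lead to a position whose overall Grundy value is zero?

Heap A, S = {1, 7}:
n : 0 1 2 3 4 5 6 7 8
G : 0 1 0 1 0 1 0 1 0
G_A(8) = 0.
Heap B, S = {1, 2, 3, 4, 7}:
n :  0  1  2  3  4  5  6  7  8  9 10 11 12 13 14 15 16 17 18 19 20 21 22 23 24
G :  0  1  2  3  4  0  1  2  3  4  0  1  2  3  4  0  1  2  3  4  0  1  2  3  4
G_B(24) = 4.
Combined Grundy value = 0 ⊕ 4 = 4.
A winning move leaves total XOR = 0, i.e. changes one component's Grundy value g to g ⊕ X where X is the current total.
Heap A: need g' = 0⊕4 = 4. Options: 8−1→G=1, 8−7→G=1. Hits: 0.
Heap B: need g' = 4⊕4 = 0. Options: 24−1→G=3, 24−2→G=2, 24−3→G=1, 24−4→G=0, 24−7→G=2. Hits: 1.

1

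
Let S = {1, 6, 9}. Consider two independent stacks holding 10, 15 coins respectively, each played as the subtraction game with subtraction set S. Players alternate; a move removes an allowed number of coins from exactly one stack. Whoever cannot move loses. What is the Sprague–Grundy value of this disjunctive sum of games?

All stacks use S = {1, 6, 9}:
G(0) = 0
G(1) = mex{0} = 1
G(2) = mex{1} = 0
G(3) = mex{0} = 1
G(4) = mex{1} = 0
G(5) = mex{0} = 1
G(6) = mex{1,0} = 2
G(7) = mex{2,1} = 0
G(8) = mex{0,0} = 1
G(9) = mex{1,1,0} = 2
G(10) = mex{2,0,1} = 3
G(11) = mex{3,1,0} = 2
G(12) = mex{2,2,1} = 0
G(13) = mex{0,0,0} = 1
G(14) = mex{1,1,1} = 0
G(15) = mex{0,2,2} = 1
Stack A: G(10) = 3.
Stack B: G(15) = 1.
Combined Grundy value = 3 ⊕ 1 = 2.

2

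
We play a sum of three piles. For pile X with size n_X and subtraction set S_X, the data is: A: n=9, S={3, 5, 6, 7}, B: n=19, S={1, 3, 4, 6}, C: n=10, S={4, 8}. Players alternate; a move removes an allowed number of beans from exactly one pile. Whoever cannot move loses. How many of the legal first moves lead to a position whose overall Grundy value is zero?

4

Pile A, S = {3, 5, 6, 7}:
G(0) = 0
G(1) = mex{} = 0
G(2) = mex{} = 0
G(3) = mex{0} = 1
G(4) = mex{0} = 1
G(5) = mex{0,0} = 1
G(6) = mex{1,0,0} = 2
G(7) = mex{1,0,0,0} = 2
G(8) = mex{1,1,0,0} = 2
G(9) = mex{2,1,1,0} = 3
G_A(9) = 3.
Pile B, S = {1, 3, 4, 6}:
n :  0  1  2  3  4  5  6  7  8  9 10 11 12 13 14 15 16 17 18 19
G :  0  1  0  1  2  3  2  0  1  0  1  2  3  2  0  1  0  1  2  3
G_B(19) = 3.
Pile C, S = {4, 8}:
G(0) = 0
G(1) = mex{} = 0
G(2) = mex{} = 0
G(3) = mex{} = 0
G(4) = mex{0} = 1
G(5) = mex{0} = 1
G(6) = mex{0} = 1
G(7) = mex{0} = 1
G(8) = mex{1,0} = 2
G(9) = mex{1,0} = 2
G(10) = mex{1,0} = 2
G_C(10) = 2.
Combined Grundy value = 3 ⊕ 3 ⊕ 2 = 2.
A winning move leaves total XOR = 0, i.e. changes one component's Grundy value g to g ⊕ X where X is the current total.
Pile A: need g' = 3⊕2 = 1. Options: 9−3→G=2, 9−5→G=1, 9−6→G=1, 9−7→G=0. Hits: 2.
Pile B: need g' = 3⊕2 = 1. Options: 19−1→G=2, 19−3→G=0, 19−4→G=1, 19−6→G=2. Hits: 1.
Pile C: need g' = 2⊕2 = 0. Options: 10−4→G=1, 10−8→G=0. Hits: 1.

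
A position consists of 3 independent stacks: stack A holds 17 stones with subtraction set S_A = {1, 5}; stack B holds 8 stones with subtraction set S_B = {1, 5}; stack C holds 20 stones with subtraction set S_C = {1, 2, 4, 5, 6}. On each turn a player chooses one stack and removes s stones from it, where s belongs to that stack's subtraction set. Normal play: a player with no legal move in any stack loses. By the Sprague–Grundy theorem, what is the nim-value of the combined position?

Stack A, S = {1, 5}:
G(0) = 0
G(1) = mex{0} = 1
G(2) = mex{1} = 0
G(3) = mex{0} = 1
G(4) = mex{1} = 0
G(5) = mex{0,0} = 1
G(6) = mex{1,1} = 0
G(7) = mex{0,0} = 1
G(8) = mex{1,1} = 0
G(9) = mex{0,0} = 1
G(10) = mex{1,1} = 0
G(11) = mex{0,0} = 1
G(12) = mex{1,1} = 0
G(13) = mex{0,0} = 1
G(14) = mex{1,1} = 0
G(15) = mex{0,0} = 1
G(16) = mex{1,1} = 0
G(17) = mex{0,0} = 1
G_A(17) = 1.
Stack B, S = {1, 5}:
G(0) = 0
G(1) = mex{0} = 1
G(2) = mex{1} = 0
G(3) = mex{0} = 1
G(4) = mex{1} = 0
G(5) = mex{0,0} = 1
G(6) = mex{1,1} = 0
G(7) = mex{0,0} = 1
G(8) = mex{1,1} = 0
G_B(8) = 0.
Stack C, S = {1, 2, 4, 5, 6}:
n :  0  1  2  3  4  5  6  7  8  9 10 11 12 13 14 15 16 17 18 19 20
G :  0  1  2  0  1  2  3  4  5  3  0  1  2  0  1  2  3  4  5  3  0
G_C(20) = 0.
Combined Grundy value = 1 ⊕ 0 ⊕ 0 = 1.

1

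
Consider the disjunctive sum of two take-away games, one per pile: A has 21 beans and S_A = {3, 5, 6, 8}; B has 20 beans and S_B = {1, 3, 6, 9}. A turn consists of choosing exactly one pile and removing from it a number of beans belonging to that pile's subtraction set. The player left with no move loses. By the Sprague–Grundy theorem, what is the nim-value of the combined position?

1

Pile A, S = {3, 5, 6, 8}:
G(0) = 0
G(1) = mex{} = 0
G(2) = mex{} = 0
G(3) = mex{0} = 1
G(4) = mex{0} = 1
G(5) = mex{0,0} = 1
G(6) = mex{1,0,0} = 2
G(7) = mex{1,0,0} = 2
G(8) = mex{1,1,0,0} = 2
G(9) = mex{2,1,1,0} = 3
G(10) = mex{2,1,1,0} = 3
G(11) = mex{2,2,1,1} = 0
G(12) = mex{3,2,2,1} = 0
G(13) = mex{3,2,2,1} = 0
G(14) = mex{0,3,2,2} = 1
G(15) = mex{0,3,3,2} = 1
G(16) = mex{0,0,3,2} = 1
G(17) = mex{1,0,0,3} = 2
G(18) = mex{1,0,0,3} = 2
G(19) = mex{1,1,0,0} = 2
G(20) = mex{2,1,1,0} = 3
G(21) = mex{2,1,1,0} = 3
G_A(21) = 3.
Pile B, S = {1, 3, 6, 9}:
n :  0  1  2  3  4  5  6  7  8  9 10 11 12 13 14 15 16 17 18 19 20
G :  0  1  0  1  0  1  2  3  2  3  2  3  0  1  0  1  0  1  2  3  2
G_B(20) = 2.
Combined Grundy value = 3 ⊕ 2 = 1.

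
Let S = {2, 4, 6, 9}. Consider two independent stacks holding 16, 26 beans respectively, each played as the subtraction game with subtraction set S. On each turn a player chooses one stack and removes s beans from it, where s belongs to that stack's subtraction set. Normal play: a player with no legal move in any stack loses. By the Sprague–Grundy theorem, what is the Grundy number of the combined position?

All stacks use S = {2, 4, 6, 9}:
G(0) = 0
G(1) = mex{} = 0
G(2) = mex{0} = 1
G(3) = mex{0} = 1
G(4) = mex{1,0} = 2
G(5) = mex{1,0} = 2
G(6) = mex{2,1,0} = 3
G(7) = mex{2,1,0} = 3
G(8) = mex{3,2,1} = 0
G(9) = mex{3,2,1,0} = 4
G(10) = mex{0,3,2,0} = 1
G(11) = mex{4,3,2,1} = 0
G(12) = mex{1,0,3,1} = 2
G(13) = mex{0,4,3,2} = 1
G(14) = mex{2,1,0,2} = 3
G(15) = mex{1,0,4,3} = 2
G(16) = mex{3,2,1,3} = 0
G(17) = mex{2,1,0,0} = 3
G(18) = mex{0,3,2,4} = 1
G(19) = mex{3,2,1,1} = 0
G(20) = mex{1,0,3,0} = 2
G(21) = mex{0,3,2,2} = 1
G(22) = mex{2,1,0,1} = 3
G(23) = mex{1,0,3,3} = 2
G(24) = mex{3,2,1,2} = 0
G(25) = mex{2,1,0,0} = 3
G(26) = mex{0,3,2,3} = 1
Stack A: G(16) = 0.
Stack B: G(26) = 1.
Combined Grundy value = 0 ⊕ 1 = 1.

1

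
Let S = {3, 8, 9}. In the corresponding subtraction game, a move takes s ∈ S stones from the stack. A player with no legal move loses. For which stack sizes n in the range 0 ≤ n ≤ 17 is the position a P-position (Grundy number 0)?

0, 1, 2, 6, 7, 12, 13, 17

G(0) = 0
G(1) = mex{} = 0
G(2) = mex{} = 0
G(3) = mex{0} = 1
G(4) = mex{0} = 1
G(5) = mex{0} = 1
G(6) = mex{1} = 0
G(7) = mex{1} = 0
G(8) = mex{1,0} = 2
G(9) = mex{0,0,0} = 1
G(10) = mex{0,0,0} = 1
G(11) = mex{2,1,0} = 3
G(12) = mex{1,1,1} = 0
G(13) = mex{1,1,1} = 0
G(14) = mex{3,0,1} = 2
G(15) = mex{0,0,0} = 1
G(16) = mex{0,2,0} = 1
G(17) = mex{2,1,2} = 0
P-positions are exactly the n with G(n) = 0.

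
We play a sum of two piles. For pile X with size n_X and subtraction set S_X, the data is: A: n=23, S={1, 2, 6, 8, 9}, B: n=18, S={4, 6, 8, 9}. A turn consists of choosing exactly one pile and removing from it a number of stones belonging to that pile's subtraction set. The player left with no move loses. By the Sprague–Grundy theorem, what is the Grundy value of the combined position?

Pile A, S = {1, 2, 6, 8, 9}:
n :  0  1  2  3  4  5  6  7  8  9 10 11 12 13 14 15 16 17 18 19 20 21 22 23
G :  0  1  2  0  1  2  3  0  1  2  0  1  2  3  0  1  2  0  1  2  3  0  1  2
G_A(23) = 2.
Pile B, S = {4, 6, 8, 9}:
G(0) = 0
G(1) = mex{} = 0
G(2) = mex{} = 0
G(3) = mex{} = 0
G(4) = mex{0} = 1
G(5) = mex{0} = 1
G(6) = mex{0,0} = 1
G(7) = mex{0,0} = 1
G(8) = mex{1,0,0} = 2
G(9) = mex{1,0,0,0} = 2
G(10) = mex{1,1,0,0} = 2
G(11) = mex{1,1,0,0} = 2
G(12) = mex{2,1,1,0} = 3
G(13) = mex{2,1,1,1} = 0
G(14) = mex{2,2,1,1} = 0
G(15) = mex{2,2,1,1} = 0
G(16) = mex{3,2,2,1} = 0
G(17) = mex{0,2,2,2} = 1
G(18) = mex{0,3,2,2} = 1
G_B(18) = 1.
Combined Grundy value = 2 ⊕ 1 = 3.

3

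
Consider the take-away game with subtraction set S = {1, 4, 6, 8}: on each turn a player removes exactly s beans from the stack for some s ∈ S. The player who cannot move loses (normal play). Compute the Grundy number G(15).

n :  0  1  2  3  4  5  6  7  8  9 10 11 12 13 14 15
G :  0  1  0  1  2  0  1  0  1  2  3  2  0  1  0  1

1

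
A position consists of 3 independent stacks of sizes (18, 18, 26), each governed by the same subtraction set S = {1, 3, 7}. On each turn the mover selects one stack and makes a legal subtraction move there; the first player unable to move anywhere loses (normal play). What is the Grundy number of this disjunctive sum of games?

0

All stacks use S = {1, 3, 7}:
n :  0  1  2  3  4  5  6  7  8  9 10 11 12 13 14 15 16 17 18 19 20 21 22 23 24 25 26
G :  0  1  0  1  0  1  0  1  0  1  0  1  0  1  0  1  0  1  0  1  0  1  0  1  0  1  0
Stack A: G(18) = 0.
Stack B: G(18) = 0.
Stack C: G(26) = 0.
Combined Grundy value = 0 ⊕ 0 ⊕ 0 = 0.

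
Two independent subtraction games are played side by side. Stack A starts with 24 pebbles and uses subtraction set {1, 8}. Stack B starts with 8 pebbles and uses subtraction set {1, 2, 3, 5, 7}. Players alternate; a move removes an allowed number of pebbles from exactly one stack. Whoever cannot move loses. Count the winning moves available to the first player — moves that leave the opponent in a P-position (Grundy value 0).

0

Stack A, S = {1, 8}:
G(0) = 0
G(1) = mex{0} = 1
G(2) = mex{1} = 0
G(3) = mex{0} = 1
G(4) = mex{1} = 0
G(5) = mex{0} = 1
G(6) = mex{1} = 0
G(7) = mex{0} = 1
G(8) = mex{1,0} = 2
G(9) = mex{2,1} = 0
G(10) = mex{0,0} = 1
G(11) = mex{1,1} = 0
G(12) = mex{0,0} = 1
G(13) = mex{1,1} = 0
G(14) = mex{0,0} = 1
G(15) = mex{1,1} = 0
G(16) = mex{0,2} = 1
G(17) = mex{1,0} = 2
G(18) = mex{2,1} = 0
G(19) = mex{0,0} = 1
G(20) = mex{1,1} = 0
G(21) = mex{0,0} = 1
G(22) = mex{1,1} = 0
G(23) = mex{0,0} = 1
G(24) = mex{1,1} = 0
G_A(24) = 0.
Stack B, S = {1, 2, 3, 5, 7}:
G(0) = 0
G(1) = mex{0} = 1
G(2) = mex{1,0} = 2
G(3) = mex{2,1,0} = 3
G(4) = mex{3,2,1} = 0
G(5) = mex{0,3,2,0} = 1
G(6) = mex{1,0,3,1} = 2
G(7) = mex{2,1,0,2,0} = 3
G(8) = mex{3,2,1,3,1} = 0
G_B(8) = 0.
Combined Grundy value = 0 ⊕ 0 = 0.
A winning move leaves total XOR = 0, i.e. changes one component's Grundy value g to g ⊕ X where X is the current total.
Stack A: target g' = 0⊕0 = 0, but every legal move changes the Grundy value (mex property), so 0 moves.
Stack B: target g' = 0⊕0 = 0, but every legal move changes the Grundy value (mex property), so 0 moves.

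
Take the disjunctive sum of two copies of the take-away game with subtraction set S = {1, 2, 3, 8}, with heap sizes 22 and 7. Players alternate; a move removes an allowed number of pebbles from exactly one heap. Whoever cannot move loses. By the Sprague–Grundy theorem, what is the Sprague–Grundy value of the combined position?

3

All heaps use S = {1, 2, 3, 8}:
G(0) = 0
G(1) = mex{0} = 1
G(2) = mex{1,0} = 2
G(3) = mex{2,1,0} = 3
G(4) = mex{3,2,1} = 0
G(5) = mex{0,3,2} = 1
G(6) = mex{1,0,3} = 2
G(7) = mex{2,1,0} = 3
G(8) = mex{3,2,1,0} = 4
G(9) = mex{4,3,2,1} = 0
G(10) = mex{0,4,3,2} = 1
G(11) = mex{1,0,4,3} = 2
G(12) = mex{2,1,0,0} = 3
G(13) = mex{3,2,1,1} = 0
G(14) = mex{0,3,2,2} = 1
G(15) = mex{1,0,3,3} = 2
G(16) = mex{2,1,0,4} = 3
G(17) = mex{3,2,1,0} = 4
G(18) = mex{4,3,2,1} = 0
G(19) = mex{0,4,3,2} = 1
G(20) = mex{1,0,4,3} = 2
G(21) = mex{2,1,0,0} = 3
G(22) = mex{3,2,1,1} = 0
Heap A: G(22) = 0.
Heap B: G(7) = 3.
Combined Grundy value = 0 ⊕ 3 = 3.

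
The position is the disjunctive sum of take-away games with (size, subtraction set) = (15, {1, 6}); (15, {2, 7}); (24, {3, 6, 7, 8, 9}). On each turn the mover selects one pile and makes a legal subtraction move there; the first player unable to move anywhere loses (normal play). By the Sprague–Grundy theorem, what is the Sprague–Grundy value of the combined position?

0

Pile A, S = {1, 6}:
G(0) = 0
G(1) = mex{0} = 1
G(2) = mex{1} = 0
G(3) = mex{0} = 1
G(4) = mex{1} = 0
G(5) = mex{0} = 1
G(6) = mex{1,0} = 2
G(7) = mex{2,1} = 0
G(8) = mex{0,0} = 1
G(9) = mex{1,1} = 0
G(10) = mex{0,0} = 1
G(11) = mex{1,1} = 0
G(12) = mex{0,2} = 1
G(13) = mex{1,0} = 2
G(14) = mex{2,1} = 0
G(15) = mex{0,0} = 1
G_A(15) = 1.
Pile B, S = {2, 7}:
n :  0  1  2  3  4  5  6  7  8  9 10 11 12 13 14 15
G :  0  0  1  1  0  0  1  1  2  0  0  1  1  0  0  1
G_B(15) = 1.
Pile C, S = {3, 6, 7, 8, 9}:
G(0) = 0
G(1) = mex{} = 0
G(2) = mex{} = 0
G(3) = mex{0} = 1
G(4) = mex{0} = 1
G(5) = mex{0} = 1
G(6) = mex{1,0} = 2
G(7) = mex{1,0,0} = 2
G(8) = mex{1,0,0,0} = 2
G(9) = mex{2,1,0,0,0} = 3
G(10) = mex{2,1,1,0,0} = 3
G(11) = mex{2,1,1,1,0} = 3
G(12) = mex{3,2,1,1,1} = 0
G(13) = mex{3,2,2,1,1} = 0
G(14) = mex{3,2,2,2,1} = 0
G(15) = mex{0,3,2,2,2} = 1
G(16) = mex{0,3,3,2,2} = 1
G(17) = mex{0,3,3,3,2} = 1
G(18) = mex{1,0,3,3,3} = 2
G(19) = mex{1,0,0,3,3} = 2
G(20) = mex{1,0,0,0,3} = 2
G(21) = mex{2,1,0,0,0} = 3
G(22) = mex{2,1,1,0,0} = 3
G(23) = mex{2,1,1,1,0} = 3
G(24) = mex{3,2,1,1,1} = 0
G_C(24) = 0.
Combined Grundy value = 1 ⊕ 1 ⊕ 0 = 0.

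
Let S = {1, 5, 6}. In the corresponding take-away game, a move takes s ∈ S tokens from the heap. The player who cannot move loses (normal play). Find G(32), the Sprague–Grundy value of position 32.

G(0) = 0
G(1) = mex{0} = 1
G(2) = mex{1} = 0
G(3) = mex{0} = 1
G(4) = mex{1} = 0
G(5) = mex{0,0} = 1
G(6) = mex{1,1,0} = 2
G(7) = mex{2,0,1} = 3
G(8) = mex{3,1,0} = 2
G(9) = mex{2,0,1} = 3
G(10) = mex{3,1,0} = 2
G(11) = mex{2,2,1} = 0
G(12) = mex{0,3,2} = 1
G(13) = mex{1,2,3} = 0
G(14) = mex{0,3,2} = 1
G(15) = mex{1,2,3} = 0
G(16) = mex{0,0,2} = 1
G(17) = mex{1,1,0} = 2
G(18) = mex{2,0,1} = 3
G(19) = mex{3,1,0} = 2
G(20) = mex{2,0,1} = 3
G(21) = mex{3,1,0} = 2
G(22) = mex{2,2,1} = 0
G(23) = mex{0,3,2} = 1
G(24) = mex{1,2,3} = 0
G(25) = mex{0,3,2} = 1
G(26) = mex{1,2,3} = 0
G(27) = mex{0,0,2} = 1
G(28) = mex{1,1,0} = 2
G(29) = mex{2,0,1} = 3
G(30) = mex{3,1,0} = 2
G(31) = mex{2,0,1} = 3
G(32) = mex{3,1,0} = 2

2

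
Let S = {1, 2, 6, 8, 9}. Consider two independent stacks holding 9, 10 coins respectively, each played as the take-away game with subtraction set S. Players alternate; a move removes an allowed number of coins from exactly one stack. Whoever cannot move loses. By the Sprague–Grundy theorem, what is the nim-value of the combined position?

All stacks use S = {1, 2, 6, 8, 9}:
n :  0  1  2  3  4  5  6  7  8  9 10
G :  0  1  2  0  1  2  3  0  1  2  0
Stack A: G(9) = 2.
Stack B: G(10) = 0.
Combined Grundy value = 2 ⊕ 0 = 2.

2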